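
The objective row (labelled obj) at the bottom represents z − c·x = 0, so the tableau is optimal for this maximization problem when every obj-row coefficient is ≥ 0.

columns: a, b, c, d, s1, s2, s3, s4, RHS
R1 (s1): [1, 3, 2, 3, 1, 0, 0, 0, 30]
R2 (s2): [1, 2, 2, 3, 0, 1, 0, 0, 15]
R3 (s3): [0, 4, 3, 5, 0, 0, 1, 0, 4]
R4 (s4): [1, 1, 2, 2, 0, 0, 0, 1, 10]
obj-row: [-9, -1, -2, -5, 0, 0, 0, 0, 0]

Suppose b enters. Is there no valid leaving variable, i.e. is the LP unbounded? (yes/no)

no

Column b has positive entries in row(s) 1, 2, 3, 4, so the ratio test bounds it — not unbounded.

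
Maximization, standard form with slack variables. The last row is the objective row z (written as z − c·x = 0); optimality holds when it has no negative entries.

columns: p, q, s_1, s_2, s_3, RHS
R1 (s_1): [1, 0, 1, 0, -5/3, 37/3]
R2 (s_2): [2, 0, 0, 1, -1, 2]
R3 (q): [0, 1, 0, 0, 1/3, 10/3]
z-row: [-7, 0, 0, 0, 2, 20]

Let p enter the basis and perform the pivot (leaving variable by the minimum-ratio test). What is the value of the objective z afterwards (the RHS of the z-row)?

Ratio test on column p — row 1: (37/3)/1 = 37/3; row 2: 2/2 = 1; row 3: entry 0 ≤ 0. Minimum is 1 at row 2 (s_2 leaves); pivot element 2.
Pivot on row 2; the z-row RHS becomes 20 − (-7)·1 = 27.

27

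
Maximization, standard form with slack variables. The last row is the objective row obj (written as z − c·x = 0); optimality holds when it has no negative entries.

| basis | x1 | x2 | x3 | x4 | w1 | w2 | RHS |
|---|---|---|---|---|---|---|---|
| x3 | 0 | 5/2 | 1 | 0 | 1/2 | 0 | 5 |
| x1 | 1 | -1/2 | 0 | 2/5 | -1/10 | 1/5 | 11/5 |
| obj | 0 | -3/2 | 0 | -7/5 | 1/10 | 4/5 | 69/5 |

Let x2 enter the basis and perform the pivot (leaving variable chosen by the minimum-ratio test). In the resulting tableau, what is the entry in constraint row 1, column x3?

2/5

Ratio test on column x2 — row 1: 5/(5/2) = 2; row 2: entry -1/2 ≤ 0. Minimum is 2 at row 1 (x3 leaves); pivot element 5/2.
Divide row 1 by 5/2; eliminate column x2 from the other rows.
In the new row 1, the x3 entry is the old entry divided by the pivot: 1/(5/2) = 2/5.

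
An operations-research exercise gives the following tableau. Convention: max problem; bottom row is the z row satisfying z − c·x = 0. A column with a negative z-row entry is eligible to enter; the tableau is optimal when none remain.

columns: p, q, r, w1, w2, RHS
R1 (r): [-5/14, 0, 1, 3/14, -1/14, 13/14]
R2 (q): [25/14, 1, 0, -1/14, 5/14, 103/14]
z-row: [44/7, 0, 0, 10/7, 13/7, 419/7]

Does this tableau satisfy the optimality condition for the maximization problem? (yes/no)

Every z-row coefficient is ≥ 0, so the tableau is optimal.

yes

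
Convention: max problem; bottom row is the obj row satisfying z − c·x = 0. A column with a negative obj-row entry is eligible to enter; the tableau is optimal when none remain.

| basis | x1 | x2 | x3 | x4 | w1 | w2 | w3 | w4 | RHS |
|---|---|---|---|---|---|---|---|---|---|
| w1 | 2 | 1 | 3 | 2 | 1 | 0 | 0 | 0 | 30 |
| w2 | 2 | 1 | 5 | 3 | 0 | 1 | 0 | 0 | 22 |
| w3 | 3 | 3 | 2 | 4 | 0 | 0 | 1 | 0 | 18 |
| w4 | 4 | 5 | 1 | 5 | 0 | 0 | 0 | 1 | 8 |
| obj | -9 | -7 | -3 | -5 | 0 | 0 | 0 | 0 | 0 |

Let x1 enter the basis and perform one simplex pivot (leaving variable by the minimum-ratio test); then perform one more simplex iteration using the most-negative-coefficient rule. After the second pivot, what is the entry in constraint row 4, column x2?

4/3

Ratio test on column x1 — row 1: 30/2 = 15; row 2: 22/2 = 11; row 3: 18/3 = 6; row 4: 8/4 = 2. Minimum is 2 at row 4 (w4 leaves); pivot element 4.
Divide row 4 by 4; eliminate column x1 from the other rows.
Second iteration: most negative obj-row entry is -3/4 in column x3, so x3 enters.
Ratio test on column x3 — row 1: 26/(5/2) = 52/5; row 2: 18/(9/2) = 4; row 3: 12/(5/4) = 48/5; row 4: 2/(1/4) = 8. Minimum is 4 at row 2 (w2 leaves); pivot element 9/2.
Divide row 2 by 9/2; eliminate column x3 from the other rows.
After both pivots, the entry at constraint row 4, column x2 is 4/3.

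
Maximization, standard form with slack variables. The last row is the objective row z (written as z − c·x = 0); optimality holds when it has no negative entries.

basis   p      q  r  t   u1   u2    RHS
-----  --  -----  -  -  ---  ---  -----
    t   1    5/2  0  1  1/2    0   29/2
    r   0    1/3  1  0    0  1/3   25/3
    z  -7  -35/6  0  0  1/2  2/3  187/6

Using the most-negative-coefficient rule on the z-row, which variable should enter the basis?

p

Negative z-row entries: p: -7, q: -35/6.
The most negative is -7 in column p, so p enters.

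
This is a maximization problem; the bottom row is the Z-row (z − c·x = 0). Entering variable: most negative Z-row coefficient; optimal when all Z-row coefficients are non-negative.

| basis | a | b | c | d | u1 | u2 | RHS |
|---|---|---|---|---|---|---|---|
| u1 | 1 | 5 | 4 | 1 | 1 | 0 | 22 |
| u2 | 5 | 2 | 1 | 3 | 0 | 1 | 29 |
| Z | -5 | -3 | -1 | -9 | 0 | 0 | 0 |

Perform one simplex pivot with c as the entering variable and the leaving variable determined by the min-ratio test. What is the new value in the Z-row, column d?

-35/4

Ratio test on column c — row 1: 22/4 = 11/2; row 2: 29/1 = 29. Minimum is 11/2 at row 1 (u1 leaves); pivot element 4.
Divide row 1 by 4; eliminate column c from the other rows.
Z-row update in column d: -9 − (-1)·(1/4) = -35/4.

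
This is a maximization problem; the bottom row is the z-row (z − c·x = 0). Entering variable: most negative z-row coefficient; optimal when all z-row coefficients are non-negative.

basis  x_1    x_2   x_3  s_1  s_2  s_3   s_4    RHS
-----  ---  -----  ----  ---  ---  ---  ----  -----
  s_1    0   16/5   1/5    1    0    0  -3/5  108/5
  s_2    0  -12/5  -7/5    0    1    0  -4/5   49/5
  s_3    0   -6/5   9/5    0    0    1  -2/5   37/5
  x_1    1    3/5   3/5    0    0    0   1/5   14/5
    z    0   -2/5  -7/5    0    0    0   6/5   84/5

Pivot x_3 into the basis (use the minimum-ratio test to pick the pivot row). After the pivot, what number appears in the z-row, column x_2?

-4/3

Ratio test on column x_3 — row 1: (108/5)/(1/5) = 108; row 2: entry -7/5 ≤ 0; row 3: (37/5)/(9/5) = 37/9; row 4: (14/5)/(3/5) = 14/3. Minimum is 37/9 at row 3 (s_3 leaves); pivot element 9/5.
Divide row 3 by 9/5; eliminate column x_3 from the other rows.
z-row update in column x_2: -2/5 − (-7/5)·(-2/3) = -4/3.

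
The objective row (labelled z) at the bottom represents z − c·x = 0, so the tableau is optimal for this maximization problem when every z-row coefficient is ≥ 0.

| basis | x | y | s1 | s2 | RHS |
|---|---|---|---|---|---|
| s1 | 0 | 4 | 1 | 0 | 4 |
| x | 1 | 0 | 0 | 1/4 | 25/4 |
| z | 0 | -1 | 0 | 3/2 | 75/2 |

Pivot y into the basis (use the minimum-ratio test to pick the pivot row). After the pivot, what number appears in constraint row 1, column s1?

Ratio test on column y — row 1: 4/4 = 1; row 2: entry 0 ≤ 0. Minimum is 1 at row 1 (s1 leaves); pivot element 4.
Divide row 1 by 4; eliminate column y from the other rows.
In the new row 1, the s1 entry is the old entry divided by the pivot: 1/4 = 1/4.

1/4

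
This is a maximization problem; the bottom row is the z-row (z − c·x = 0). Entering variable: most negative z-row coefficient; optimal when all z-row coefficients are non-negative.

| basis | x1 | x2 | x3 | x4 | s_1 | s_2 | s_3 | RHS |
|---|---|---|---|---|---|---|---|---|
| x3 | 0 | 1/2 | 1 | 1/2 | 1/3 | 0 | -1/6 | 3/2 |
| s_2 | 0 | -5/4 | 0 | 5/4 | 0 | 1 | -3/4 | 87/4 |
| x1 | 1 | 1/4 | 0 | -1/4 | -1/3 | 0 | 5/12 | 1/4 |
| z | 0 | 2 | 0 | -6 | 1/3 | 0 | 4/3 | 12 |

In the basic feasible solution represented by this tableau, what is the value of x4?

0

x4 is not in the basis, so in the current basic feasible solution x4 = 0.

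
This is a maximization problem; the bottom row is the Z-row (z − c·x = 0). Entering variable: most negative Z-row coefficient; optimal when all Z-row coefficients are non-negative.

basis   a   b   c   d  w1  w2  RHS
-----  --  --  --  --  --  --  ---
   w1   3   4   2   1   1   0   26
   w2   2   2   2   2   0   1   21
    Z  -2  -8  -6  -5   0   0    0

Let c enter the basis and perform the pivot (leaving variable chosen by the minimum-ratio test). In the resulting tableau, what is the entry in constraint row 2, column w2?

Ratio test on column c — row 1: 26/2 = 13; row 2: 21/2 = 21/2. Minimum is 21/2 at row 2 (w2 leaves); pivot element 2.
Divide row 2 by 2; eliminate column c from the other rows.
In the new row 2, the w2 entry is the old entry divided by the pivot: 1/2 = 1/2.

1/2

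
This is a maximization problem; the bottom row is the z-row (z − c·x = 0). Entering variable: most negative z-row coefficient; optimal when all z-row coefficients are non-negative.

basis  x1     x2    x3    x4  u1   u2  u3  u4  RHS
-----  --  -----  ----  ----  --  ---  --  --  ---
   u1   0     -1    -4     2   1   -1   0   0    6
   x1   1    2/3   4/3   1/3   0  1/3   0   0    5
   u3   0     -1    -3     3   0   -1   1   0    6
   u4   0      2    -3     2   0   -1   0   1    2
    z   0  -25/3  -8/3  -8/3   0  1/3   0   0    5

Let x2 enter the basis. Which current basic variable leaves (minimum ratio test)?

Column x2 entries and ratios — u1: -1 ≤ 0, skip; x1: 5/(2/3) = 15/2; u3: -1 ≤ 0, skip; u4: 2/2 = 1.
Smallest ratio is 1 in the row of u4, so u4 leaves.

u4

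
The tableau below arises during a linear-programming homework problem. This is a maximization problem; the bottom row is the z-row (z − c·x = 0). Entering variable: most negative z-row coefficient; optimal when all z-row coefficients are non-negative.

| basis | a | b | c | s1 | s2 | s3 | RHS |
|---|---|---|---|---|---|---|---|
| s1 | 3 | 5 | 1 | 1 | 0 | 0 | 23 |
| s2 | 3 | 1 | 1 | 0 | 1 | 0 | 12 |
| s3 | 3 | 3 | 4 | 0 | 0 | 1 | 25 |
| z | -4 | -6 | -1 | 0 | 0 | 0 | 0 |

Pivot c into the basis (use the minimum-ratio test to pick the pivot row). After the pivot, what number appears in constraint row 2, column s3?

-1/4

Ratio test on column c — row 1: 23/1 = 23; row 2: 12/1 = 12; row 3: 25/4 = 25/4. Minimum is 25/4 at row 3 (s3 leaves); pivot element 4.
Divide row 3 by 4; eliminate column c from the other rows.
Row 2 update in column s3: 0 − 1·(1/4) = -1/4.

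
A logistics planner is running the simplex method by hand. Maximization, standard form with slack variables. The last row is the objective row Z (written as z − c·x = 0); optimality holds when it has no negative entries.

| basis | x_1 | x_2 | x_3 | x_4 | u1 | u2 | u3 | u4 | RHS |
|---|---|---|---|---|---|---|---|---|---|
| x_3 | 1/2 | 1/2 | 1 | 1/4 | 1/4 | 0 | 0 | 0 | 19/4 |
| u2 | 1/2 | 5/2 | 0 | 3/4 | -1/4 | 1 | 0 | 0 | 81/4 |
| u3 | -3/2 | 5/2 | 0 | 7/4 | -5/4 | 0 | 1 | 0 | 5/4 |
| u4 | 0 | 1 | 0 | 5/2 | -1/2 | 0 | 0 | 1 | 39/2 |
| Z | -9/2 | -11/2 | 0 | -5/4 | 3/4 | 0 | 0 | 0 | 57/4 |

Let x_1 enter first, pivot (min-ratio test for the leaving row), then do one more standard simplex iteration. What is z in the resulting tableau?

Ratio test on column x_1 — row 1: (19/4)/(1/2) = 19/2; row 2: (81/4)/(1/2) = 81/2; row 3: entry -3/2 ≤ 0; row 4: entry 0 ≤ 0. Minimum is 19/2 at row 1 (x_3 leaves); pivot element 1/2.
Pivot on row 1; the Z-row RHS becomes 57/4 − (-9/2)·(19/2) = 57.
Next entering variable (most negative Z-row entry -1): x_2.
Ratio test on column x_2 — row 1: (19/2)/1 = 19/2; row 2: (31/2)/2 = 31/4; row 3: (31/2)/4 = 31/8; row 4: (39/2)/1 = 39/2. Minimum is 31/8 at row 3 (u3 leaves); pivot element 4.
After the second pivot the Z-row RHS is 57 − (-1)·(31/8) = 487/8.

487/8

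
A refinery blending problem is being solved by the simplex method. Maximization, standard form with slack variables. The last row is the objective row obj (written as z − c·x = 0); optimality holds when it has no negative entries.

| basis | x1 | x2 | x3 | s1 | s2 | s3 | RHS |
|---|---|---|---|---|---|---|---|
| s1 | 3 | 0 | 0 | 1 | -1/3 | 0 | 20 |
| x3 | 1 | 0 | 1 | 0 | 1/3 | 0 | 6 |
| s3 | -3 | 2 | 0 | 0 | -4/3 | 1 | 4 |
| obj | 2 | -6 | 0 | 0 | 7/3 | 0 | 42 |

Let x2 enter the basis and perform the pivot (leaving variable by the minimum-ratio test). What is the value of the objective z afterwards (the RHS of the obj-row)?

Ratio test on column x2 — row 1: entry 0 ≤ 0; row 2: entry 0 ≤ 0; row 3: 4/2 = 2. Minimum is 2 at row 3 (s3 leaves); pivot element 2.
Pivot on row 3; the obj-row RHS becomes 42 − (-6)·2 = 54.

54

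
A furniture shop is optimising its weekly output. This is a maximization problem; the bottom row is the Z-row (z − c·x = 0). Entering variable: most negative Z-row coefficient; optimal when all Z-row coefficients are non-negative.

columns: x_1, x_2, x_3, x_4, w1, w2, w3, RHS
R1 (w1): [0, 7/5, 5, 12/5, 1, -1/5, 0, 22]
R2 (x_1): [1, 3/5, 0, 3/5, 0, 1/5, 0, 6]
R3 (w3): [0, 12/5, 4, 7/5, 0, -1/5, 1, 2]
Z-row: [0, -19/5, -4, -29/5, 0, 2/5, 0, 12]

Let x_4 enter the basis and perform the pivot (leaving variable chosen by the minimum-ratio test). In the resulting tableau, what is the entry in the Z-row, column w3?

Ratio test on column x_4 — row 1: 22/(12/5) = 55/6; row 2: 6/(3/5) = 10; row 3: 2/(7/5) = 10/7. Minimum is 10/7 at row 3 (w3 leaves); pivot element 7/5.
Divide row 3 by 7/5; eliminate column x_4 from the other rows.
Z-row update in column w3: 0 − (-29/5)·(5/7) = 29/7.

29/7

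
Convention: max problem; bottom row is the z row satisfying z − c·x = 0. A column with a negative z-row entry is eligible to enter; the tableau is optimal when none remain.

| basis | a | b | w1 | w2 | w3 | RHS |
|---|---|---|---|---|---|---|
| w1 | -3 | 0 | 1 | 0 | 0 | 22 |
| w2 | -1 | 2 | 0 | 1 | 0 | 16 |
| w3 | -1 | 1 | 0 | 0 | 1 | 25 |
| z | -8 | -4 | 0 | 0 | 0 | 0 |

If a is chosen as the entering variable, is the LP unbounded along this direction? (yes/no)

yes

Every constraint-row entry in column a is ≤ 0, so increasing a is unbounded.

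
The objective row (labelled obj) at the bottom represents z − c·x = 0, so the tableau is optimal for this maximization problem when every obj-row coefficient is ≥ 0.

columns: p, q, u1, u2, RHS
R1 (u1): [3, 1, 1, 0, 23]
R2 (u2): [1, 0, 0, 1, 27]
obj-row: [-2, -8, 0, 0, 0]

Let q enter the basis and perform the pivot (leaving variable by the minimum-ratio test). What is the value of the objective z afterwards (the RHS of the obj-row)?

Ratio test on column q — row 1: 23/1 = 23; row 2: entry 0 ≤ 0. Minimum is 23 at row 1 (u1 leaves); pivot element 1.
Pivot on row 1; the obj-row RHS becomes 0 − (-8)·23 = 184.

184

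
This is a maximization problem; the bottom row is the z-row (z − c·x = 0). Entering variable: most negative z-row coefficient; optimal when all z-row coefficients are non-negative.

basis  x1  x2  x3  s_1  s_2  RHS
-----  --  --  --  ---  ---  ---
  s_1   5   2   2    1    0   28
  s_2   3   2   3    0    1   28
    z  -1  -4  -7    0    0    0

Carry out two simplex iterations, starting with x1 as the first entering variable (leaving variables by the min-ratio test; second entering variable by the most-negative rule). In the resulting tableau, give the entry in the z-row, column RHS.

140/3

Ratio test on column x1 — row 1: 28/5 = 28/5; row 2: 28/3 = 28/3. Minimum is 28/5 at row 1 (s_1 leaves); pivot element 5.
Divide row 1 by 5; eliminate column x1 from the other rows.
Second iteration: most negative z-row entry is -33/5 in column x3, so x3 enters.
Ratio test on column x3 — row 1: (28/5)/(2/5) = 14; row 2: (56/5)/(9/5) = 56/9. Minimum is 56/9 at row 2 (s_2 leaves); pivot element 9/5.
Divide row 2 by 9/5; eliminate column x3 from the other rows.
After both pivots, the entry at the z-row, column RHS is 140/3.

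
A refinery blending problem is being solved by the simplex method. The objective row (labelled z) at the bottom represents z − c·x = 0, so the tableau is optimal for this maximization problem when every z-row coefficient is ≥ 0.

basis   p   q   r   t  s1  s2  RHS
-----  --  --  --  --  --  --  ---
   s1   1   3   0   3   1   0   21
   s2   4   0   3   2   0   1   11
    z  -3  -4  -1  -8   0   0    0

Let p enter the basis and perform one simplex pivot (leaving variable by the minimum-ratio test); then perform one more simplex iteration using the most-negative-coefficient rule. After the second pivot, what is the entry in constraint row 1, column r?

-9/2

Ratio test on column p — row 1: 21/1 = 21; row 2: 11/4 = 11/4. Minimum is 11/4 at row 2 (s2 leaves); pivot element 4.
Divide row 2 by 4; eliminate column p from the other rows.
Second iteration: most negative z-row entry is -13/2 in column t, so t enters.
Ratio test on column t — row 1: (73/4)/(5/2) = 73/10; row 2: (11/4)/(1/2) = 11/2. Minimum is 11/2 at row 2 (p leaves); pivot element 1/2.
Divide row 2 by 1/2; eliminate column t from the other rows.
After both pivots, the entry at constraint row 1, column r is -9/2.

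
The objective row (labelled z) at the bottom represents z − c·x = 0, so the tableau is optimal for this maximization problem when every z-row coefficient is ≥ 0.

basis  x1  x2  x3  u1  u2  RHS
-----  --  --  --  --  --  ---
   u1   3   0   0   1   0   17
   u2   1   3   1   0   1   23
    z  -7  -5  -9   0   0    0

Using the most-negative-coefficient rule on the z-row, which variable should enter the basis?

x3

Negative z-row entries: x1: -7, x2: -5, x3: -9.
The most negative is -9 in column x3, so x3 enters.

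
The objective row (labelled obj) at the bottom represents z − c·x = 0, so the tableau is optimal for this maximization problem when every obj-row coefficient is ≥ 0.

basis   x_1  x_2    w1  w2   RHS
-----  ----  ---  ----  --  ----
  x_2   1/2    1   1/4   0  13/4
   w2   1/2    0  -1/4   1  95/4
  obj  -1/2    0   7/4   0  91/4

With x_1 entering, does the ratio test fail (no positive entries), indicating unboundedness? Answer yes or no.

no

Column x_1 has positive entries in row(s) 1, 2, so the ratio test bounds it — not unbounded.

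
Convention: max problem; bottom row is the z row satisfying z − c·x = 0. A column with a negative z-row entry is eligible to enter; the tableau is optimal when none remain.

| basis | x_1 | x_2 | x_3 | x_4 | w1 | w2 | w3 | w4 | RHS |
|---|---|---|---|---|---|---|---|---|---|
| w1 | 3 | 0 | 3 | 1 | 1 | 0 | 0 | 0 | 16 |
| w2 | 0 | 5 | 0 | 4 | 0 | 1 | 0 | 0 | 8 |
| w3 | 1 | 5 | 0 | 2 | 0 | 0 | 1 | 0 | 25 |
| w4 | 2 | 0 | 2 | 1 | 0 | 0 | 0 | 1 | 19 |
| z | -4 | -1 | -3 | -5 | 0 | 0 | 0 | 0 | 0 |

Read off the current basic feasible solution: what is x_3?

x_3 is not in the basis, so in the current basic feasible solution x_3 = 0.

0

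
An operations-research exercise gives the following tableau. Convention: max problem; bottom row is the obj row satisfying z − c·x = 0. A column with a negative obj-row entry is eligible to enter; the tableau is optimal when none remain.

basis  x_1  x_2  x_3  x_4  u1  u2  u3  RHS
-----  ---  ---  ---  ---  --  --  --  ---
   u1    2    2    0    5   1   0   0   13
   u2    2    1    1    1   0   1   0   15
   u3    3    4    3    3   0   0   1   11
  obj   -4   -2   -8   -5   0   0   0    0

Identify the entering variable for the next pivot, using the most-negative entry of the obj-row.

Negative obj-row entries: x_1: -4, x_2: -2, x_3: -8, x_4: -5.
The most negative is -8 in column x_3, so x_3 enters.

x_3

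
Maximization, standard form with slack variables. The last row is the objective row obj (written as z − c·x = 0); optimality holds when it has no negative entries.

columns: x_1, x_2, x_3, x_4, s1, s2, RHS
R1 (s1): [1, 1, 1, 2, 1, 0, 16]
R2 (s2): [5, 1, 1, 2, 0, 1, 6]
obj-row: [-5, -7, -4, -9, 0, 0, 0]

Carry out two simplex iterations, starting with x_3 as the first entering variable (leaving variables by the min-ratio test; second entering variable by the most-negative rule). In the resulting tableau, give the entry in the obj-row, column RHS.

Ratio test on column x_3 — row 1: 16/1 = 16; row 2: 6/1 = 6. Minimum is 6 at row 2 (s2 leaves); pivot element 1.
Divide row 2 by 1; eliminate column x_3 from the other rows.
Second iteration: most negative obj-row entry is -3 in column x_2, so x_2 enters.
Ratio test on column x_2 — row 1: entry 0 ≤ 0; row 2: 6/1 = 6. Minimum is 6 at row 2 (x_3 leaves); pivot element 1.
Divide row 2 by 1; eliminate column x_2 from the other rows.
After both pivots, the entry at the obj-row, column RHS is 42.

42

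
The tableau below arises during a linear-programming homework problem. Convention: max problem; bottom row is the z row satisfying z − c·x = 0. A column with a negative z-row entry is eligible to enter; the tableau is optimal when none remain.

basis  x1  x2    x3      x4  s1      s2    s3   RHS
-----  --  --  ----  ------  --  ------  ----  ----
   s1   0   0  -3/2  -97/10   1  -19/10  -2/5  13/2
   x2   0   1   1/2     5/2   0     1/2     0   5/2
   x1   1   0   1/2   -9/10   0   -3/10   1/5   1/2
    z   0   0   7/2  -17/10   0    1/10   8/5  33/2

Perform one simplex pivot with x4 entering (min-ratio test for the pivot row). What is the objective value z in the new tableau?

91/5

Ratio test on column x4 — row 1: entry -97/10 ≤ 0; row 2: (5/2)/(5/2) = 1; row 3: entry -9/10 ≤ 0. Minimum is 1 at row 2 (x2 leaves); pivot element 5/2.
Pivot on row 2; the z-row RHS becomes 33/2 − (-17/10)·1 = 91/5.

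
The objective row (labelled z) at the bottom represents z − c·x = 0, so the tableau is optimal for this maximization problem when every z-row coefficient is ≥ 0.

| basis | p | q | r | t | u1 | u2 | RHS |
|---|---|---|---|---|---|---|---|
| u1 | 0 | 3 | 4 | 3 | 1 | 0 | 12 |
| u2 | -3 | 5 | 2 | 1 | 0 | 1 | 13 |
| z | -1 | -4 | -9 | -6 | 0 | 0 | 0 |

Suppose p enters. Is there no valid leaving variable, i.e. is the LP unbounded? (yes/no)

yes

Every constraint-row entry in column p is ≤ 0, so increasing p is unbounded.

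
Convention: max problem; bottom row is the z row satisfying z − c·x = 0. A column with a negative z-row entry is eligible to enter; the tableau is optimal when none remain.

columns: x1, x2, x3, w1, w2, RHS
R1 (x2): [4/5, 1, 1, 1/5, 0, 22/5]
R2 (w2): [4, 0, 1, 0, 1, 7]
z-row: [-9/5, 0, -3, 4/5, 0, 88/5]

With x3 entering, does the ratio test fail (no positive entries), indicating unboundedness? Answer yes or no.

Column x3 has positive entries in row(s) 1, 2, so the ratio test bounds it — not unbounded.

no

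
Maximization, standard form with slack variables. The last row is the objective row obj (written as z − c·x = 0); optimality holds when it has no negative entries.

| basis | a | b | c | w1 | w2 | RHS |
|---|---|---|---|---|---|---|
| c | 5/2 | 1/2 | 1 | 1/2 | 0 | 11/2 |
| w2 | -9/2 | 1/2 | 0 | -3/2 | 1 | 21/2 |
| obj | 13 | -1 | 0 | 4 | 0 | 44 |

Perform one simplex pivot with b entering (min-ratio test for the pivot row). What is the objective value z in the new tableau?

55

Ratio test on column b — row 1: (11/2)/(1/2) = 11; row 2: (21/2)/(1/2) = 21. Minimum is 11 at row 1 (c leaves); pivot element 1/2.
Pivot on row 1; the obj-row RHS becomes 44 − (-1)·11 = 55.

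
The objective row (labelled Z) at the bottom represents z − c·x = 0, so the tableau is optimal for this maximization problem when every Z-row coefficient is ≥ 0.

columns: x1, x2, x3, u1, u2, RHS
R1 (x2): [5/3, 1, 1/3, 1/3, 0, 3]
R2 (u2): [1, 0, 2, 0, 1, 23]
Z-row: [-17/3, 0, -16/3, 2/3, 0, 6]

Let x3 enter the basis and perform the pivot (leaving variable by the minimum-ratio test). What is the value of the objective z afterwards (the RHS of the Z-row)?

54

Ratio test on column x3 — row 1: 3/(1/3) = 9; row 2: 23/2 = 23/2. Minimum is 9 at row 1 (x2 leaves); pivot element 1/3.
Pivot on row 1; the Z-row RHS becomes 6 − (-16/3)·9 = 54.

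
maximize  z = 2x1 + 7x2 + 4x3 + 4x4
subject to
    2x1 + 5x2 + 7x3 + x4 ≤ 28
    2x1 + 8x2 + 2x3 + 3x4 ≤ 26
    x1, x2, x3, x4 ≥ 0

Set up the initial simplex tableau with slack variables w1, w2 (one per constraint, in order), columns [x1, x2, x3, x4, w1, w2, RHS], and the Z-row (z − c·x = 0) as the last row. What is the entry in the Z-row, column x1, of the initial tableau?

The Z-row carries the negated objective coefficients: the x1 entry is -2.

-2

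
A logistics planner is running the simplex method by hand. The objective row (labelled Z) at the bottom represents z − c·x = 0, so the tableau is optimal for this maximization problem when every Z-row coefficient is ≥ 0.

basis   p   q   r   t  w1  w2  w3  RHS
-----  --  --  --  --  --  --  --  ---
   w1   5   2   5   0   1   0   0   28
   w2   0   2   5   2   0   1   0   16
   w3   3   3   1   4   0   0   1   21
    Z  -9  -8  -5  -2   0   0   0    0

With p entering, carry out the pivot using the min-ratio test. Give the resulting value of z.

252/5

Ratio test on column p — row 1: 28/5 = 28/5; row 2: entry 0 ≤ 0; row 3: 21/3 = 7. Minimum is 28/5 at row 1 (w1 leaves); pivot element 5.
Pivot on row 1; the Z-row RHS becomes 0 − (-9)·(28/5) = 252/5.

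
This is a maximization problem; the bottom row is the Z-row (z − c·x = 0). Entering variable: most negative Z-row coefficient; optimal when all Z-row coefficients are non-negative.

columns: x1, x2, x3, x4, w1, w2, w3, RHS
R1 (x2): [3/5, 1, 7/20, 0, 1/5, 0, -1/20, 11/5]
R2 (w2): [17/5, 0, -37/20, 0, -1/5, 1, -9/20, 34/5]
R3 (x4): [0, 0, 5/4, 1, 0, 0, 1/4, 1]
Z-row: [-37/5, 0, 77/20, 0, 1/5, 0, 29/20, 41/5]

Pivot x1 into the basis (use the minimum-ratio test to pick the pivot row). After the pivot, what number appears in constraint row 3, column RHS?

Ratio test on column x1 — row 1: (11/5)/(3/5) = 11/3; row 2: (34/5)/(17/5) = 2; row 3: entry 0 ≤ 0. Minimum is 2 at row 2 (w2 leaves); pivot element 17/5.
Divide row 2 by 17/5; eliminate column x1 from the other rows.
Row 3 update in column RHS: 1 − 0·2 = 1.

1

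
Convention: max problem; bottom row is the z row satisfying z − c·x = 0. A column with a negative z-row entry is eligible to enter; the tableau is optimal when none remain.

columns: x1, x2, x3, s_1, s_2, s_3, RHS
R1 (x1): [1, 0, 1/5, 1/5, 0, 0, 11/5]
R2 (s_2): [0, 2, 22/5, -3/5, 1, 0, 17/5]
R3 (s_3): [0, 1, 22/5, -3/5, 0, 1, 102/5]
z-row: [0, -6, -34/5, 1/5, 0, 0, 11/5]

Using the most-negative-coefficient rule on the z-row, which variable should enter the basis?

Negative z-row entries: x2: -6, x3: -34/5.
The most negative is -34/5 in column x3, so x3 enters.

x3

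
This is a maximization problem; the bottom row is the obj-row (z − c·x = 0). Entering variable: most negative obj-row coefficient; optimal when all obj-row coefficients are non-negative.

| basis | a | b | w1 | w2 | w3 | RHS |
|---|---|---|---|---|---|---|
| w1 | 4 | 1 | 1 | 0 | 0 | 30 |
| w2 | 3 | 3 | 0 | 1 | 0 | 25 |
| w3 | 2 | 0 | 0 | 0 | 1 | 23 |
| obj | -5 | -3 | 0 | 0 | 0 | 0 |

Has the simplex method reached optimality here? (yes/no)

The obj-row has a negative entry -5 in column a, so it is not optimal.

no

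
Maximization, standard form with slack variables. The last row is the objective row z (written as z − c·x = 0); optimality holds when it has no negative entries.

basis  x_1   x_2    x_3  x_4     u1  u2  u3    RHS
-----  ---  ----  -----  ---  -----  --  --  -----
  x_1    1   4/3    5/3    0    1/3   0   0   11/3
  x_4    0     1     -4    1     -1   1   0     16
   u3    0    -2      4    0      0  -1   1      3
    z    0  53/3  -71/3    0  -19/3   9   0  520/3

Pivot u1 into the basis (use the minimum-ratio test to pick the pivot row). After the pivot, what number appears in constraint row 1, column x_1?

3

Ratio test on column u1 — row 1: (11/3)/(1/3) = 11; row 2: entry -1 ≤ 0; row 3: entry 0 ≤ 0. Minimum is 11 at row 1 (x_1 leaves); pivot element 1/3.
Divide row 1 by 1/3; eliminate column u1 from the other rows.
In the new row 1, the x_1 entry is the old entry divided by the pivot: 1/(1/3) = 3.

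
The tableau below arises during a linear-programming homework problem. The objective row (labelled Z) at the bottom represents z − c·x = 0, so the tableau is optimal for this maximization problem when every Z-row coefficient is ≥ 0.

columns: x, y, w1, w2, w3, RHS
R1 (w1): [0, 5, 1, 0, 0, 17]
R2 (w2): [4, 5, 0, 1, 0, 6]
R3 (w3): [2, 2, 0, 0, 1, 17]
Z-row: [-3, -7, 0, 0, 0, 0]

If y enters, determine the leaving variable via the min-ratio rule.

Column y entries and ratios — w1: 17/5 = 17/5; w2: 6/5 = 6/5; w3: 17/2 = 17/2.
Smallest ratio is 6/5 in the row of w2, so w2 leaves.

w2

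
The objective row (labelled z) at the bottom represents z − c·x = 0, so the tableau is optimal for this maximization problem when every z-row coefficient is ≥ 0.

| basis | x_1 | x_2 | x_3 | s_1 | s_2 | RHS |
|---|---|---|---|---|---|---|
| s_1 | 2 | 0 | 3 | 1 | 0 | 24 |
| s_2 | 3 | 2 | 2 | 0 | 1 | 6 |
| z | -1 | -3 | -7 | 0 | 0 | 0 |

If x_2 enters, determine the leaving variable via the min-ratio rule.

Column x_2 entries and ratios — s_1: 0 ≤ 0, skip; s_2: 6/2 = 3.
Smallest ratio is 3 in the row of s_2, so s_2 leaves.

s_2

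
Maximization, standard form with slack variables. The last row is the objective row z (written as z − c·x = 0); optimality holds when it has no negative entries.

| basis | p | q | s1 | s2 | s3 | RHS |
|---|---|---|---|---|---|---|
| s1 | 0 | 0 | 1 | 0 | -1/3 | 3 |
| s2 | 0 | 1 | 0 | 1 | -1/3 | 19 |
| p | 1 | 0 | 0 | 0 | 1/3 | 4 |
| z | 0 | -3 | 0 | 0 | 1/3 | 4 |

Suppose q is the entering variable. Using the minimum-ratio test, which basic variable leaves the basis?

s2

Column q entries and ratios — s1: 0 ≤ 0, skip; s2: 19/1 = 19; p: 0 ≤ 0, skip.
Smallest ratio is 19 in the row of s2, so s2 leaves.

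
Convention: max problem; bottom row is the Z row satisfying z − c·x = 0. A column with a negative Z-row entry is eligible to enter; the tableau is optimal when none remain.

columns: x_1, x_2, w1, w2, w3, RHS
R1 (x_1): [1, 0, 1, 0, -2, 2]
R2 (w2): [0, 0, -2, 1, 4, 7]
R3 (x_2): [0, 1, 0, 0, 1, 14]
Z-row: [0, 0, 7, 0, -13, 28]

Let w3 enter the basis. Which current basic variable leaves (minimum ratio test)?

w2

Column w3 entries and ratios — x_1: -2 ≤ 0, skip; w2: 7/4 = 7/4; x_2: 14/1 = 14.
Smallest ratio is 7/4 in the row of w2, so w2 leaves.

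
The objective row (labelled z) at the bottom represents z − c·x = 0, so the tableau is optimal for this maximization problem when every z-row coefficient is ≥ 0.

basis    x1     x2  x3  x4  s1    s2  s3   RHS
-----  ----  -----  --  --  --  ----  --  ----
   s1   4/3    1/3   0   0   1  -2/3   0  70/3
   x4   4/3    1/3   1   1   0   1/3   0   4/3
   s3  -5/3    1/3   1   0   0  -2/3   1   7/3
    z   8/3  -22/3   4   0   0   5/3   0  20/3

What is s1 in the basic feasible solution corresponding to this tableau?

s1 is basic (row 1); its value is the RHS of that row, 70/3.

70/3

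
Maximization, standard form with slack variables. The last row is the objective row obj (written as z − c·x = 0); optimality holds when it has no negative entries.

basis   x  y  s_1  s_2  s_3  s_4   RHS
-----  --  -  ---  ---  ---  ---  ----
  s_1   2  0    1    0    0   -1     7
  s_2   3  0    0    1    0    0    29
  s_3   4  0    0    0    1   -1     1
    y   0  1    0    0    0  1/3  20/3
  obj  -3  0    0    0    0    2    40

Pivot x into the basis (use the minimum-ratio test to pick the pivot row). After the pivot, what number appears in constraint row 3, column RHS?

1/4

Ratio test on column x — row 1: 7/2 = 7/2; row 2: 29/3 = 29/3; row 3: 1/4 = 1/4; row 4: entry 0 ≤ 0. Minimum is 1/4 at row 3 (s_3 leaves); pivot element 4.
Divide row 3 by 4; eliminate column x from the other rows.
In the new row 3, the RHS entry is the old entry divided by the pivot: 1/4 = 1/4.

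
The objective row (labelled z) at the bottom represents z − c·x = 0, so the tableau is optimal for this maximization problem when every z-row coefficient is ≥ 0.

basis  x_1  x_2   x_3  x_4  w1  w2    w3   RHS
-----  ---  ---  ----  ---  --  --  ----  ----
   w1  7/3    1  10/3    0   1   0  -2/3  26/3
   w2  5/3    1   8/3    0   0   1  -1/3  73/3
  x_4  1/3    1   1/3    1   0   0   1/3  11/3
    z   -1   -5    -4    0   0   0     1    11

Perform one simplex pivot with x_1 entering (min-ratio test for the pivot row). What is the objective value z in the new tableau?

103/7

Ratio test on column x_1 — row 1: (26/3)/(7/3) = 26/7; row 2: (73/3)/(5/3) = 73/5; row 3: (11/3)/(1/3) = 11. Minimum is 26/7 at row 1 (w1 leaves); pivot element 7/3.
Pivot on row 1; the z-row RHS becomes 11 − (-1)·(26/7) = 103/7.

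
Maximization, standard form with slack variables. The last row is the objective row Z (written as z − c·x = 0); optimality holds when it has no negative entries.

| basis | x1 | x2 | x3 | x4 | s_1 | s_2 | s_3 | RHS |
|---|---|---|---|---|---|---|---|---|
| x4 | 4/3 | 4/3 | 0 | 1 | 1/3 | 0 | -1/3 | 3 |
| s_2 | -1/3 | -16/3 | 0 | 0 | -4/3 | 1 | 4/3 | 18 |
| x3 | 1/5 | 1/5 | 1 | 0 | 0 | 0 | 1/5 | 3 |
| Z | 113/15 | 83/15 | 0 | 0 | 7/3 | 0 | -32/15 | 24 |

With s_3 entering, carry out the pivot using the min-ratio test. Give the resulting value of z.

Ratio test on column s_3 — row 1: entry -1/3 ≤ 0; row 2: 18/(4/3) = 27/2; row 3: 3/(1/5) = 15. Minimum is 27/2 at row 2 (s_2 leaves); pivot element 4/3.
Pivot on row 2; the Z-row RHS becomes 24 − (-32/15)·(27/2) = 264/5.

264/5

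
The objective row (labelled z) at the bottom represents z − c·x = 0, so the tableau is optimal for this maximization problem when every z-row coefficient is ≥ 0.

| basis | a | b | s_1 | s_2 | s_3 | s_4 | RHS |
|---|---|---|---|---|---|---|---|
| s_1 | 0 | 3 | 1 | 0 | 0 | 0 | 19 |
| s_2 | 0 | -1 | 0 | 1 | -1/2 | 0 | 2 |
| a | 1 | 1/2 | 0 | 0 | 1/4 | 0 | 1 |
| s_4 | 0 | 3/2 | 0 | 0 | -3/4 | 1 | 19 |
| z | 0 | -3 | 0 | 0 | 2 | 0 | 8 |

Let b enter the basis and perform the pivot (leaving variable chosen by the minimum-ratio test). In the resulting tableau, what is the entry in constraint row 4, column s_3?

Ratio test on column b — row 1: 19/3 = 19/3; row 2: entry -1 ≤ 0; row 3: 1/(1/2) = 2; row 4: 19/(3/2) = 38/3. Minimum is 2 at row 3 (a leaves); pivot element 1/2.
Divide row 3 by 1/2; eliminate column b from the other rows.
Row 4 update in column s_3: -3/4 − (3/2)·(1/2) = -3/2.

-3/2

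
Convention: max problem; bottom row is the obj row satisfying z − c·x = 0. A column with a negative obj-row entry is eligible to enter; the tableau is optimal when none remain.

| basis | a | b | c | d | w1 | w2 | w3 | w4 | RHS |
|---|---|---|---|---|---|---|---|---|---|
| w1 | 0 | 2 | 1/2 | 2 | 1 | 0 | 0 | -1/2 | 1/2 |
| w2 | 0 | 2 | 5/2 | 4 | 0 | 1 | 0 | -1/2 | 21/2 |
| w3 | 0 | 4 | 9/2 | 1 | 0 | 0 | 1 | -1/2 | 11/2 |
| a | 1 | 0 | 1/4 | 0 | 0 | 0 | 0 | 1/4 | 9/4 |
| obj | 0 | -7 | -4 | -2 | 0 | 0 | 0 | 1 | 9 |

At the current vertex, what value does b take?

0

b is not in the basis, so in the current basic feasible solution b = 0.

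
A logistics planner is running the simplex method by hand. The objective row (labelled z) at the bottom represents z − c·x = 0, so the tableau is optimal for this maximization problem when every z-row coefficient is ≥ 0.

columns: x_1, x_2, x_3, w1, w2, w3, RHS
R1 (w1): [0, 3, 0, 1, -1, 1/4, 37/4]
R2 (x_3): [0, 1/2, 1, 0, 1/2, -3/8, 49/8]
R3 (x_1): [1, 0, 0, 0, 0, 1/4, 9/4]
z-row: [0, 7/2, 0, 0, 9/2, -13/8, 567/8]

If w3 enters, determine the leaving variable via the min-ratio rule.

x_1

Column w3 entries and ratios — w1: (37/4)/(1/4) = 37; x_3: -3/8 ≤ 0, skip; x_1: (9/4)/(1/4) = 9.
Smallest ratio is 9 in the row of x_1, so x_1 leaves.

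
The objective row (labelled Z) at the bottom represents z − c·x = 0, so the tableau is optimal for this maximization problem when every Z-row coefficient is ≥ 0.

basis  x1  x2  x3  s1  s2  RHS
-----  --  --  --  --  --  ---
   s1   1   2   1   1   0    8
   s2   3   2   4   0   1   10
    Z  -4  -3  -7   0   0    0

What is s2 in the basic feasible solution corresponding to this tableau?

10

s2 is basic (row 2); its value is the RHS of that row, 10.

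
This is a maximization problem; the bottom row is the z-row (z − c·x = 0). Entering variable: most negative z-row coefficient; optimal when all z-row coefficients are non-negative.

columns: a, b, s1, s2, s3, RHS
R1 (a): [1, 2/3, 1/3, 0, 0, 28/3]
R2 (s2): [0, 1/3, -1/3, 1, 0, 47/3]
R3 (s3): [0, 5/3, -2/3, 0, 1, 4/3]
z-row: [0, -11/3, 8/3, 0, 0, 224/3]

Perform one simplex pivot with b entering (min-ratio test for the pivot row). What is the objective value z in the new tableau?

Ratio test on column b — row 1: (28/3)/(2/3) = 14; row 2: (47/3)/(1/3) = 47; row 3: (4/3)/(5/3) = 4/5. Minimum is 4/5 at row 3 (s3 leaves); pivot element 5/3.
Pivot on row 3; the z-row RHS becomes 224/3 − (-11/3)·(4/5) = 388/5.

388/5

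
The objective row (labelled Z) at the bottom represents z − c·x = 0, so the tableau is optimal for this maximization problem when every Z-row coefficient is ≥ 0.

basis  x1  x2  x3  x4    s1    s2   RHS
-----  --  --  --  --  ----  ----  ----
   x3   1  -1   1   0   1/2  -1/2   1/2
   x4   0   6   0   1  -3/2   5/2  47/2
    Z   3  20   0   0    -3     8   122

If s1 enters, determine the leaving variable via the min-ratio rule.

Column s1 entries and ratios — x3: (1/2)/(1/2) = 1; x4: -3/2 ≤ 0, skip.
Smallest ratio is 1 in the row of x3, so x3 leaves.

x3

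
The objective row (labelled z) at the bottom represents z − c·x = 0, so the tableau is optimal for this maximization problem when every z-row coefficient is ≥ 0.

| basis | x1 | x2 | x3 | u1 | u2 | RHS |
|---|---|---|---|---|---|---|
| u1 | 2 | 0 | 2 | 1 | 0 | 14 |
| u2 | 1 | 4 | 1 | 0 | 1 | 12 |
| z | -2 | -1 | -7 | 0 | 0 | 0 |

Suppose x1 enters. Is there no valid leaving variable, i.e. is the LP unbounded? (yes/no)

Column x1 has positive entries in row(s) 1, 2, so the ratio test bounds it — not unbounded.

no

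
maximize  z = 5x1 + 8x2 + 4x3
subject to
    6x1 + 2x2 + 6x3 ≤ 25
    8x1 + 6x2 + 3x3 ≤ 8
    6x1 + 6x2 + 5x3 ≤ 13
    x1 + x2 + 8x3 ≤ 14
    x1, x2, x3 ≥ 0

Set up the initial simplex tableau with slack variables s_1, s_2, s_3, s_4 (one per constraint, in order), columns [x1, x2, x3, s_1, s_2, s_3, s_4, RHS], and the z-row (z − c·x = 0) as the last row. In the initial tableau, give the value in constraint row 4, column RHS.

14

The RHS of constraint 4 is b_4 = 14.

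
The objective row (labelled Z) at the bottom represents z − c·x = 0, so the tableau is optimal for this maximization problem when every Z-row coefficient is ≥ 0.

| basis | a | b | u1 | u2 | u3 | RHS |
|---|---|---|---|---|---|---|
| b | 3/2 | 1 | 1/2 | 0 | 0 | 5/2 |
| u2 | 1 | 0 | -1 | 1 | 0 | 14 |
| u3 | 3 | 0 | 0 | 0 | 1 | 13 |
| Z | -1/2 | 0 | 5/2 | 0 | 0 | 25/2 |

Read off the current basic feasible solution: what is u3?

u3 is basic (row 3); its value is the RHS of that row, 13.

13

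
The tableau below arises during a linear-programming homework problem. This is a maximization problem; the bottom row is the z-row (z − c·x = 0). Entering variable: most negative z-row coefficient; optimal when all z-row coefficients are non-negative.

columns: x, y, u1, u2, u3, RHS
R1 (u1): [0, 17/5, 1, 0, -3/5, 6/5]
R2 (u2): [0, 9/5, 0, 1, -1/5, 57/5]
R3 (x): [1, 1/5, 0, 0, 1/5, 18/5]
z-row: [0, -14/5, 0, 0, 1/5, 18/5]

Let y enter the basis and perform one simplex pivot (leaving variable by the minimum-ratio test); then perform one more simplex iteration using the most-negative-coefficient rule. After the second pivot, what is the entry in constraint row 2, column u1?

Ratio test on column y — row 1: (6/5)/(17/5) = 6/17; row 2: (57/5)/(9/5) = 19/3; row 3: (18/5)/(1/5) = 18. Minimum is 6/17 at row 1 (u1 leaves); pivot element 17/5.
Divide row 1 by 17/5; eliminate column y from the other rows.
Second iteration: most negative z-row entry is -5/17 in column u3, so u3 enters.
Ratio test on column u3 — row 1: entry -3/17 ≤ 0; row 2: (183/17)/(2/17) = 183/2; row 3: (60/17)/(4/17) = 15. Minimum is 15 at row 3 (x leaves); pivot element 4/17.
Divide row 3 by 4/17; eliminate column u3 from the other rows.
After both pivots, the entry at constraint row 2, column u1 is -1/2.

-1/2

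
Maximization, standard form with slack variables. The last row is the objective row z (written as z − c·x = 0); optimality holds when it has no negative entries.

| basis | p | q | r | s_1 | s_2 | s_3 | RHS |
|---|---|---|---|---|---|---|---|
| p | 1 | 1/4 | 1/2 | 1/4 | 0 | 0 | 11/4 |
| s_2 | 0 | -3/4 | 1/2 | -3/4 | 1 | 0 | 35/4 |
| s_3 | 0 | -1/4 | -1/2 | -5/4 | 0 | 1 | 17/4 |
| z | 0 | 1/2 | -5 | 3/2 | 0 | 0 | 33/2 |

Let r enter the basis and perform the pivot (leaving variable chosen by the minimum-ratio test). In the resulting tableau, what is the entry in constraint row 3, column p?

1

Ratio test on column r — row 1: (11/4)/(1/2) = 11/2; row 2: (35/4)/(1/2) = 35/2; row 3: entry -1/2 ≤ 0. Minimum is 11/2 at row 1 (p leaves); pivot element 1/2.
Divide row 1 by 1/2; eliminate column r from the other rows.
Row 3 update in column p: 0 − (-1/2)·2 = 1.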